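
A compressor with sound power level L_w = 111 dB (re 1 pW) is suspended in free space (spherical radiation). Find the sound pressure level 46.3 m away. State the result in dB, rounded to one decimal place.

66.7 dB

L_p = L_w − 10·log₁₀(4π·r²) with r = 46.3 m.
4π·r² = 2.694e+04 m², 10·log₁₀ of that is 44.304 dB.
L_p = 111 − 44.304 = 66.70 dB.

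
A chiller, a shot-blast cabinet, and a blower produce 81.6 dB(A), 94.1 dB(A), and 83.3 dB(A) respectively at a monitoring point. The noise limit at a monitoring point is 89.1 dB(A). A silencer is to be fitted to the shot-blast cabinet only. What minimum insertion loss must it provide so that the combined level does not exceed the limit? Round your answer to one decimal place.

The untreated sources together contribute 10^(81.6/10) + 10^(83.3/10) = 3.583e+08, i.e. 85.54 dB(A).
To meet 89.1 dB(A) overall, the treated shot-blast cabinet may contribute at most 10^(89.1/10) − 3.583e+08 = 4.545e+08, i.e. 86.58 dB(A).
So the shot-blast cabinet must be reduced from 94.1 to 86.58 dB(A): IL = 7.52 dB.

7.5 dB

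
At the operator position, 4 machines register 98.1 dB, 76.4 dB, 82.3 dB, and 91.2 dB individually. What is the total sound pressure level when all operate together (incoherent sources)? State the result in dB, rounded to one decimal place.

For uncorrelated sources the intensities add, so convert each level to linear form, sum, and take 10·log₁₀ of the total.
Σ 10^(L/10) = 10^(98.1/10) + 10^(76.4/10) + 10^(82.3/10) + 10^(91.2/10) = 7.988e+09.
L_total = 10·log₁₀(7.988e+09) = 99.02 dB.

99.0 dB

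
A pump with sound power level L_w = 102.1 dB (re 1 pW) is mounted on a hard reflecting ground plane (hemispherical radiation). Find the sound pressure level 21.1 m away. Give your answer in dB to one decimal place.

Free-field hemispherical radiation: L_p = L_w − 10·log₁₀(2π·r²), r = 21.1 m.
2π·r² = 2797 m², 10·log₁₀ of that is 34.467 dB.
L_p = 102.1 − 34.467 = 67.63 dB.

67.6 dB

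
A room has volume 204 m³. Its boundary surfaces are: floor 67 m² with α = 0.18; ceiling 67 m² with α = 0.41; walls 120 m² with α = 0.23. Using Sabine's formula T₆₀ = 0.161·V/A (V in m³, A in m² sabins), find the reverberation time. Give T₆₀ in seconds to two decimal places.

Summing Sᵢαᵢ: 67·0.18 + 67·0.41 + 120·0.23 = 67.13 m².
T₆₀ = 0.161 × 204 / 67.13 = 0.489 s.

0.49 s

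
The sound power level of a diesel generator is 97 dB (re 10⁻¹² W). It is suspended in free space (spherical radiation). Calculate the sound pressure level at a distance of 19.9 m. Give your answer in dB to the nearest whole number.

The power spreads over a sphere of area 4π·r², so L_p = L_w − 10·log₁₀(4π·r²).
4π·r² = 4976 m², 10·log₁₀ of that is 36.969 dB.
L_p = 97 − 36.969 = 60.03 dB.

60 dB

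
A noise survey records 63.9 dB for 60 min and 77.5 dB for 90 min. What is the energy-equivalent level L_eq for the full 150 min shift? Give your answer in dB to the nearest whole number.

75 dB

The energy average is taken in the linear domain: L_eq = 10·log₁₀[(Σ tᵢ·10^(Lᵢ/10))/T], T = 150 min.
Σ tᵢ·10^(Lᵢ/10) = 60·10^(63.9/10) + 90·10^(77.5/10) = 5.208e+09.
L_eq = 10·log₁₀(5.208e+09/150) = 75.41 dB.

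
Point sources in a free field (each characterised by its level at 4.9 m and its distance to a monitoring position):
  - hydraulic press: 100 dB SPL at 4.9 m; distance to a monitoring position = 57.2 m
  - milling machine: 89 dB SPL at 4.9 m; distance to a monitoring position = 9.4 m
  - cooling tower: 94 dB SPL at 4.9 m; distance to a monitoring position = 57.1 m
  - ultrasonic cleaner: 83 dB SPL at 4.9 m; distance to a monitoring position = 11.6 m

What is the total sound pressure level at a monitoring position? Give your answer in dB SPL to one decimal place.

First find each source's level at the receiver (point-source: −20·log₁₀(r/r_ref)), then combine on an intensity basis.
hydraulic press: 100 − 20·log₁₀(57.2/4.9) = 100 − 21.34 = 78.66 dB SPL.
milling machine: 89 − 20·log₁₀(9.4/4.9) = 89 − 5.66 = 83.34 dB SPL.
cooling tower: 94 − 20·log₁₀(57.1/4.9) = 94 − 21.33 = 72.67 dB SPL.
ultrasonic cleaner: 83 − 20·log₁₀(11.6/4.9) = 83 − 7.49 = 75.51 dB SPL.
Σ 10^(L/10) = 3.433e+08 → L_total = 10·log₁₀(3.433e+08) = 85.36 dB SPL.

85.4 dB SPL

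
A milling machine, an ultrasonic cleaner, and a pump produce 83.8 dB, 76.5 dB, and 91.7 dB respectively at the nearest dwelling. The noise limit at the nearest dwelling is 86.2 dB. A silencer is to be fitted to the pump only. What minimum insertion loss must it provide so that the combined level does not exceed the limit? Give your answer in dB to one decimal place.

Fixed contribution from the other sources: Σ 10^(L/10) = 10^(83.8/10) + 10^(76.5/10) = 2.846e+08 (84.54 dB).
To meet 86.2 dB overall, the treated pump may contribute at most 10^(86.2/10) − 2.846e+08 = 1.323e+08, i.e. 81.22 dB.
So the pump must be reduced from 91.7 to 81.22 dB: IL = 10.48 dB.

10.5 dB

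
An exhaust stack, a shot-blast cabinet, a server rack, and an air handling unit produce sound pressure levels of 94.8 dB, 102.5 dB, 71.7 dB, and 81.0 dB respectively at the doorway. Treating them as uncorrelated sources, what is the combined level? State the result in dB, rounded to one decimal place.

103.2 dB

For uncorrelated sources the intensities add, so convert each level to linear form, sum, and take 10·log₁₀ of the total.
Σ 10^(L/10) = 10^(94.8/10) + 10^(102.5/10) + 10^(71.7/10) + 10^(81.0/10) = 2.094e+10.
L_total = 10·log₁₀(2.094e+10) = 103.21 dB.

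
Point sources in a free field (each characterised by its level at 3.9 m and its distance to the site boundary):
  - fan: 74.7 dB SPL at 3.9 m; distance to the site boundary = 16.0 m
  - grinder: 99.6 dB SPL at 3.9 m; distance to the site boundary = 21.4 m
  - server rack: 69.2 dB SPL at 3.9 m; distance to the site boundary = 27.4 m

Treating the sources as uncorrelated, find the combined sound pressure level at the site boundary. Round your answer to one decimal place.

84.8 dB SPL

Apply inverse-square spreading to bring every level to the receiver, then sum 10^(L/10).
fan: 74.7 − 20·log₁₀(16.0/3.9) = 74.7 − 12.26 = 62.44 dB SPL.
grinder: 99.6 − 20·log₁₀(21.4/3.9) = 99.6 − 14.79 = 84.81 dB SPL.
server rack: 69.2 − 20·log₁₀(27.4/3.9) = 69.2 − 16.93 = 52.27 dB SPL.
Σ 10^(L/10) = 3.048e+08 → L_total = 10·log₁₀(3.048e+08) = 84.84 dB SPL.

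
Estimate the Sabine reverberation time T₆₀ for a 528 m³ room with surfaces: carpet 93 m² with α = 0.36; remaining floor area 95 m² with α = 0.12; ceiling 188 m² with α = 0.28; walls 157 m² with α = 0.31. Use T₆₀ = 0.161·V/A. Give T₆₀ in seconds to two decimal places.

0.58 s

Summing Sᵢαᵢ: 93·0.36 + 95·0.12 + 188·0.28 + 157·0.31 = 146.19 m².
T₆₀ = 0.161 × 528 / 146.19 = 0.581 s.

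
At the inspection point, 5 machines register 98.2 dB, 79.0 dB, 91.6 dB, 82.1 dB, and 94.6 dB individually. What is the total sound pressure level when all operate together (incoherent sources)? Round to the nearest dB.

Incoherent sources combine by intensity addition: L_total = 10·log₁₀(Σ 10^(L_i/10)).
Σ 10^(L/10) = 10^(98.2/10) + 10^(79.0/10) + 10^(91.6/10) + 10^(82.1/10) + 10^(94.6/10) = 1.118e+10.
L_total = 10·log₁₀(1.118e+10) = 100.48 dB.

100 dB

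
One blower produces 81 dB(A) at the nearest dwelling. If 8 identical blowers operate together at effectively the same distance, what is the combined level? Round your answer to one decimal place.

90.0 dB(A)

With 8 equal, uncorrelated contributions the intensity is 8× that of one unit, giving a rise of 10·log₁₀ 8.
L_total = 81 + 10·log₁₀(8) = 81 + 9.031 = 90.03 dB(A).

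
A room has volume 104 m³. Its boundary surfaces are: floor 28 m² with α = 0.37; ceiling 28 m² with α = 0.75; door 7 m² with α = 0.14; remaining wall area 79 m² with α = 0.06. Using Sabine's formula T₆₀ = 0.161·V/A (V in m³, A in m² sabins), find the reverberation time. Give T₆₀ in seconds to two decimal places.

0.45 s

A = Σ Sᵢαᵢ = 28·0.37 + 28·0.75 + 7·0.14 + 79·0.06 = 37.08 m².
T₆₀ = 0.161 × 104 / 37.08 = 0.452 s.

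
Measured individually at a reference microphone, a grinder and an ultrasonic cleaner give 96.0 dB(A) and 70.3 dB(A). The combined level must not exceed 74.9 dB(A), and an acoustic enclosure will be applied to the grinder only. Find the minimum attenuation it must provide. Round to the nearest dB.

23 dB

Fixed contribution from the other source: Σ 10^(L/10) = 10^(70.3/10) = 1.072e+07 (70.30 dB(A)).
The limit corresponds to 10^(74.9/10) = 3.090e+07; subtracting the fixed part leaves 2.019e+07 for the grinder, i.e. 73.05 dB(A).
Required insertion loss = 96.0 − 73.05 = 22.95 dB.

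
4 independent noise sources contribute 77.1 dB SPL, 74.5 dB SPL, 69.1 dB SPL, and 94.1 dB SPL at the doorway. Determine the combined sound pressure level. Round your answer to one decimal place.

Incoherent sources combine by intensity addition: L_total = 10·log₁₀(Σ 10^(L_i/10)).
Σ 10^(L/10) = 10^(77.1/10) + 10^(74.5/10) + 10^(69.1/10) + 10^(94.1/10) = 2.658e+09.
L_total = 10·log₁₀(2.658e+09) = 94.25 dB SPL.

94.2 dB SPL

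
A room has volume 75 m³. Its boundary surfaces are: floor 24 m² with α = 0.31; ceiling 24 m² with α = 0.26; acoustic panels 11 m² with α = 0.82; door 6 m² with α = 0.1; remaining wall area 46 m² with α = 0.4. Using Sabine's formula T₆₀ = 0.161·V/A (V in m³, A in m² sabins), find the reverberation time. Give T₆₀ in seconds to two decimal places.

0.29 s

A = Σ Sᵢαᵢ = 24·0.31 + 24·0.26 + 11·0.82 + 6·0.1 + 46·0.4 = 41.70 m².
T₆₀ = 0.161·V/A = 0.161·75/41.70 = 0.290 s.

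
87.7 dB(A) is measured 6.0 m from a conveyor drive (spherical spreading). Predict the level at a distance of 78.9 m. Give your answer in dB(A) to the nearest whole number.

65 dB(A)

For a point source, L₂ = L₁ − 20·log₁₀(r₂/r₁).
L₂ = 87.7 − 20·log₁₀(78.9/6.0) = 87.7 − 22.379 = 65.32 dB(A).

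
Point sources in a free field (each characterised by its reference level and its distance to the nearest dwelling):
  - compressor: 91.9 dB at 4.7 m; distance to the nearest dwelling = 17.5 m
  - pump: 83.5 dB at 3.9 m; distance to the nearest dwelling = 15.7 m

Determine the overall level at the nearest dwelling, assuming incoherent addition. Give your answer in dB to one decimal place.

Apply inverse-square spreading to bring every level to the receiver, then sum 10^(L/10).
compressor: 91.9 − 20·log₁₀(17.5/4.7) = 91.9 − 11.42 = 80.48 dB.
pump: 83.5 − 20·log₁₀(15.7/3.9) = 83.5 − 12.10 = 71.40 dB.
Σ 10^(L/10) = 1.255e+08 → L_total = 10·log₁₀(1.255e+08) = 80.99 dB.

81.0 dB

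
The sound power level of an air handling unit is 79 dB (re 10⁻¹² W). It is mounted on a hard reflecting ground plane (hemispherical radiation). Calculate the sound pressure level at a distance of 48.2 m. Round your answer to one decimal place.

37.4 dB

The power spreads over a hemisphere of area 2π·r², so L_p = L_w − 10·log₁₀(2π·r²).
2π·r² = 1.46e+04 m², 10·log₁₀ of that is 41.643 dB.
L_p = 79 − 41.643 = 37.36 dB.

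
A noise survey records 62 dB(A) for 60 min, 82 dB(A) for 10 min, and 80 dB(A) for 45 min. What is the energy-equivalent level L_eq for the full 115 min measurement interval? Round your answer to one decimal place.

77.3 dB(A)

Weight each interval's intensity by its duration and average over T = 115 min:
Σ tᵢ·10^(Lᵢ/10) = 60·10^(62/10) + 10·10^(82/10) + 45·10^(80/10) = 6.180e+09.
L_eq = 10·log₁₀(6.180e+09/115) = 77.30 dB(A).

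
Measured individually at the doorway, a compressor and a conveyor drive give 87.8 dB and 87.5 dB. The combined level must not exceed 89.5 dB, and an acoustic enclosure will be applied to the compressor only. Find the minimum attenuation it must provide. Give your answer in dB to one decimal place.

Everything except the compressor sums to 10^(87.5/10) = 5.623e+08 in linear terms, 87.50 dB.
To meet 89.5 dB overall, the treated compressor may contribute at most 10^(89.5/10) − 5.623e+08 = 3.289e+08, i.e. 85.17 dB.
So the compressor must be reduced from 87.8 to 85.17 dB: IL = 2.63 dB.

2.6 dB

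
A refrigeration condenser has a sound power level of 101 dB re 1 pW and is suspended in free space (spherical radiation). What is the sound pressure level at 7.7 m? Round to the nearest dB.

72 dB

L_p = L_w − 10·log₁₀(4π·r²) with r = 7.7 m.
4π·r² = 745.1 m², 10·log₁₀ of that is 28.722 dB.
L_p = 101 − 28.722 = 72.28 dB.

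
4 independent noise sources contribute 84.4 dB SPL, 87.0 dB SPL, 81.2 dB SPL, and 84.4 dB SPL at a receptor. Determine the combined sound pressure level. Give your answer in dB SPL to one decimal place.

Incoherent sources combine by intensity addition: L_total = 10·log₁₀(Σ 10^(L_i/10)).
Σ 10^(L/10) = 10^(84.4/10) + 10^(87.0/10) + 10^(81.2/10) + 10^(84.4/10) = 1.184e+09.
L_total = 10·log₁₀(1.184e+09) = 90.73 dB SPL.

90.7 dB SPL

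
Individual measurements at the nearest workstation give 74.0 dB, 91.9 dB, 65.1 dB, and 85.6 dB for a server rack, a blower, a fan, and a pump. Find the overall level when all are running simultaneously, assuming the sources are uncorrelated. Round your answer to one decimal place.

Incoherent sources combine by intensity addition: L_total = 10·log₁₀(Σ 10^(L_i/10)).
Σ 10^(L/10) = 10^(74.0/10) + 10^(91.9/10) + 10^(65.1/10) + 10^(85.6/10) = 1.940e+09.
L_total = 10·log₁₀(1.940e+09) = 92.88 dB.

92.9 dB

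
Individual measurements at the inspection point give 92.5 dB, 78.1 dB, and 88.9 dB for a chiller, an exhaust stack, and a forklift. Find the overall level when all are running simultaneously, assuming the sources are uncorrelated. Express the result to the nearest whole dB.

For uncorrelated sources the intensities add, so convert each level to linear form, sum, and take 10·log₁₀ of the total.
Σ 10^(L/10) = 10^(92.5/10) + 10^(78.1/10) + 10^(88.9/10) = 2.619e+09.
L_total = 10·log₁₀(2.619e+09) = 94.18 dB.

94 dB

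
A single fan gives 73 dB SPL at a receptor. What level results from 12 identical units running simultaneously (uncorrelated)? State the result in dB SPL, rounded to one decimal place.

83.8 dB SPL

With 12 equal, uncorrelated contributions the intensity is 12× that of one unit, giving a rise of 10·log₁₀ 12.
L_total = 73 + 10·log₁₀(12) = 73 + 10.792 = 83.79 dB SPL.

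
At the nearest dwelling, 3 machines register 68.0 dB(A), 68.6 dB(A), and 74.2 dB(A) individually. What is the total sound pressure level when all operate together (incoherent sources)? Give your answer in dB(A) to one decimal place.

Incoherent sources combine by intensity addition: L_total = 10·log₁₀(Σ 10^(L_i/10)).
Σ 10^(L/10) = 10^(68.0/10) + 10^(68.6/10) + 10^(74.2/10) = 3.986e+07.
L_total = 10·log₁₀(3.986e+07) = 76.01 dB(A).

76.0 dB(A)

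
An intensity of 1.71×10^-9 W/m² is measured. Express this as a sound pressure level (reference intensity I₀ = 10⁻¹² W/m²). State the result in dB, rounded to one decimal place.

L = 10·log₁₀(I/I₀) = 10·log₁₀(1.71×10^-9/10⁻¹²) = 10·log₁₀(1.71×10^3).
L = 10·(0.2330 + 3) = 32.33 dB.

32.3 dB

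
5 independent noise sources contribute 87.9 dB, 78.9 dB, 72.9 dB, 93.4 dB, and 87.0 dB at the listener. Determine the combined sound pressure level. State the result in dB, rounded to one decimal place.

95.3 dB

For uncorrelated sources the intensities add, so convert each level to linear form, sum, and take 10·log₁₀ of the total.
Σ 10^(L/10) = 10^(87.9/10) + 10^(78.9/10) + 10^(72.9/10) + 10^(93.4/10) + 10^(87.0/10) = 3.403e+09.
L_total = 10·log₁₀(3.403e+09) = 95.32 dB.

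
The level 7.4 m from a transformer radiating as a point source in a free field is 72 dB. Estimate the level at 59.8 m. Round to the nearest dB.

54 dB

Spherical spreading from a point source gives a 20·log₁₀(r₂/r₁) drop.
L₂ = 72 − 20·log₁₀(59.8/7.4) = 72 − 18.149 = 53.85 dB.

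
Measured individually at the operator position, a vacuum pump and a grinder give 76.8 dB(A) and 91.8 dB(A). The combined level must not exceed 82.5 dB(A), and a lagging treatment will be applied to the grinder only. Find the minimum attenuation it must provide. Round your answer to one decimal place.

10.7 dB

The untreated sources together contribute 10^(76.8/10) = 4.786e+07, i.e. 76.80 dB(A).
The limit corresponds to 10^(82.5/10) = 1.778e+08; subtracting the fixed part leaves 1.300e+08 for the grinder, i.e. 81.14 dB(A).
Required insertion loss = 91.8 − 81.14 = 10.66 dB.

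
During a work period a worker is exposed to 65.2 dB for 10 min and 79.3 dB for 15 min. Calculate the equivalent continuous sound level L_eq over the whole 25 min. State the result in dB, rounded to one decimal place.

77.2 dB

Weight each interval's intensity by its duration and average over T = 25 min:
Σ tᵢ·10^(Lᵢ/10) = 10·10^(65.2/10) + 15·10^(79.3/10) = 1.310e+09.
L_eq = 10·log₁₀(1.310e+09/25) = 77.19 dB.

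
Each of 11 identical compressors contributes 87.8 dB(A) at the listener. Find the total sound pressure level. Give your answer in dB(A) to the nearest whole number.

With 11 equal, uncorrelated contributions the intensity is 11× that of one unit, giving a rise of 10·log₁₀ 11.
L_total = 87.8 + 10·log₁₀(11) = 87.8 + 10.414 = 98.21 dB(A).

98 dB(A)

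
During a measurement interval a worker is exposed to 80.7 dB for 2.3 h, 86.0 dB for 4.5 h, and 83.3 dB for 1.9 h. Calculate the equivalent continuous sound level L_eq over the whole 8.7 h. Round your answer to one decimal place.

L_eq = 10·log₁₀[(1/T)·Σ tᵢ·10^(Lᵢ/10)] with T = 8.7 h.
Σ tᵢ·10^(Lᵢ/10) = 2.3·10^(80.7/10) + 4.5·10^(86.0/10) + 1.9·10^(83.3/10) = 2.468e+09.
L_eq = 10·log₁₀(2.468e+09/8.7) = 84.53 dB.

84.5 dB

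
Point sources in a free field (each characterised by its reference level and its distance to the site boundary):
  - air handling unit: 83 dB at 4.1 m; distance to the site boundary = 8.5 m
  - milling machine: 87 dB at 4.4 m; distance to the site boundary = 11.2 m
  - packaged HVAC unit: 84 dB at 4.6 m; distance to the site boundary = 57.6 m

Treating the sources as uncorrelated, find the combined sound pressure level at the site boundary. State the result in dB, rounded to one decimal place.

81.0 dB

Propagate each source to the receiver with L = L_ref − 20·log₁₀(r/r_ref), then add intensities.
air handling unit: 83 − 20·log₁₀(8.5/4.1) = 83 − 6.33 = 76.67 dB.
milling machine: 87 − 20·log₁₀(11.2/4.4) = 87 − 8.12 = 78.88 dB.
packaged HVAC unit: 84 − 20·log₁₀(57.6/4.6) = 84 − 21.95 = 62.05 dB.
Σ 10^(L/10) = 1.254e+08 → L_total = 10·log₁₀(1.254e+08) = 80.98 dB.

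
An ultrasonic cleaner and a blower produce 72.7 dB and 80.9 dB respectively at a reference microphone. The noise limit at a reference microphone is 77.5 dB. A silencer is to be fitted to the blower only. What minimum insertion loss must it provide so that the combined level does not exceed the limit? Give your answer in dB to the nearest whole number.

5 dB

The untreated sources together contribute 10^(72.7/10) = 1.862e+07, i.e. 72.70 dB.
To meet 77.5 dB overall, the treated blower may contribute at most 10^(77.5/10) − 1.862e+07 = 3.761e+07, i.e. 75.75 dB.
Required insertion loss = 80.9 − 75.75 = 5.15 dB.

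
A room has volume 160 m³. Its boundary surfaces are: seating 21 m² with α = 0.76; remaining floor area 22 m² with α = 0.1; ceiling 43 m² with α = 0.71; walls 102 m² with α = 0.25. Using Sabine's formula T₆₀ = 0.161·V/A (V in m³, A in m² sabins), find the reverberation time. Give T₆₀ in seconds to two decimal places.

0.35 s

Total absorption A = 21·0.76 + 22·0.1 + 43·0.71 + 102·0.25 = 74.19 m² sabins.
T₆₀ = 0.161 × 160 / 74.19 = 0.347 s.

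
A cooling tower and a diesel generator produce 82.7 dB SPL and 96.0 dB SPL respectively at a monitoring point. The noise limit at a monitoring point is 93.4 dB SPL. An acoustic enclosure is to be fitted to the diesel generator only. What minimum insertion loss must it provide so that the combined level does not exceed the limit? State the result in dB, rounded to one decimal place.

Everything except the diesel generator sums to 10^(82.7/10) = 1.862e+08 in linear terms, 82.70 dB SPL.
The limit corresponds to 10^(93.4/10) = 2.188e+09; subtracting the fixed part leaves 2.002e+09 for the diesel generator, i.e. 93.01 dB SPL.
So the diesel generator must be reduced from 96.0 to 93.01 dB SPL: IL = 2.99 dB.

3.0 dB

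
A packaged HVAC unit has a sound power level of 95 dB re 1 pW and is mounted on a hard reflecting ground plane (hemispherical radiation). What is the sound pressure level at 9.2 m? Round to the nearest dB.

L_p = L_w − 10·log₁₀(2π·r²) with r = 9.2 m.
2π·r² = 531.8 m², 10·log₁₀ of that is 27.258 dB.
L_p = 95 − 27.258 = 67.74 dB.

68 dB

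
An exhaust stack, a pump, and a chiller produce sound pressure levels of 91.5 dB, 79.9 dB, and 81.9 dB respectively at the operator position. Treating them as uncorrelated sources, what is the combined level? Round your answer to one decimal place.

For uncorrelated sources the intensities add, so convert each level to linear form, sum, and take 10·log₁₀ of the total.
Σ 10^(L/10) = 10^(91.5/10) + 10^(79.9/10) + 10^(81.9/10) = 1.665e+09.
L_total = 10·log₁₀(1.665e+09) = 92.21 dB.

92.2 dB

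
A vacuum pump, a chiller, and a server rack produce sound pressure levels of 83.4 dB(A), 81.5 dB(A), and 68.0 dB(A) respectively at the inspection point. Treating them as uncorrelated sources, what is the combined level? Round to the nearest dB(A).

Incoherent sources combine by intensity addition: L_total = 10·log₁₀(Σ 10^(L_i/10)).
Σ 10^(L/10) = 10^(83.4/10) + 10^(81.5/10) + 10^(68.0/10) = 3.663e+08.
L_total = 10·log₁₀(3.663e+08) = 85.64 dB(A).

86 dB(A)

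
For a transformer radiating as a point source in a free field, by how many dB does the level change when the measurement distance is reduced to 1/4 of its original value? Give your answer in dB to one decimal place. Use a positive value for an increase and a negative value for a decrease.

+12.0 dB

Point-source spreading: ΔL = −20·log₁₀(r₂/r₁).
ΔL = −20·log₁₀(0.25) = +12.04 dB.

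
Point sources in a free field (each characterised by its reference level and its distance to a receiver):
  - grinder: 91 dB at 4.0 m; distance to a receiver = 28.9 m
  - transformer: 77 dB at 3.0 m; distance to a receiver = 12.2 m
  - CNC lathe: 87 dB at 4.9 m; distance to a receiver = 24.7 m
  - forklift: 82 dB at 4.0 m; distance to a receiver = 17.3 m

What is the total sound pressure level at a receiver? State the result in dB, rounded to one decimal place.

Propagate each source to the receiver with L = L_ref − 20·log₁₀(r/r_ref), then add intensities.
grinder: 91 − 20·log₁₀(28.9/4.0) = 91 − 17.18 = 73.82 dB.
transformer: 77 − 20·log₁₀(12.2/3.0) = 77 − 12.18 = 64.82 dB.
CNC lathe: 87 − 20·log₁₀(24.7/4.9) = 87 − 14.05 = 72.95 dB.
forklift: 82 − 20·log₁₀(17.3/4.0) = 82 − 12.72 = 69.28 dB.
Σ 10^(L/10) = 5.534e+07 → L_total = 10·log₁₀(5.534e+07) = 77.43 dB.

77.4 dB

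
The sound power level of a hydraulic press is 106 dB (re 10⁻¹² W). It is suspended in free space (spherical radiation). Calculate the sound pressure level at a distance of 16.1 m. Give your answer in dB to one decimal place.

The power spreads over a sphere of area 4π·r², so L_p = L_w − 10·log₁₀(4π·r²).
4π·r² = 3257 m², 10·log₁₀ of that is 35.129 dB.
L_p = 106 − 35.129 = 70.87 dB.

70.9 dB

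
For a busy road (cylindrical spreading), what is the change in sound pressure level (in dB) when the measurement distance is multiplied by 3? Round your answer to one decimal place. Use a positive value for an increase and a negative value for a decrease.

-4.8 dB

Line-source spreading: ΔL = −10·log₁₀(r₂/r₁).
ΔL = −10·log₁₀(3) = -4.77 dB.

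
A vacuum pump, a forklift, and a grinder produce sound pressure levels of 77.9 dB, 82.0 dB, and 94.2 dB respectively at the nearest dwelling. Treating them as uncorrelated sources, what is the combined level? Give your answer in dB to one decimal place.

Incoherent sources combine by intensity addition: L_total = 10·log₁₀(Σ 10^(L_i/10)).
Σ 10^(L/10) = 10^(77.9/10) + 10^(82.0/10) + 10^(94.2/10) = 2.850e+09.
L_total = 10·log₁₀(2.850e+09) = 94.55 dB.

94.5 dB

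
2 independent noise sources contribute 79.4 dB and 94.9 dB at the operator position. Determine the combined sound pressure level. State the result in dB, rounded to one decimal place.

Incoherent sources combine by intensity addition: L_total = 10·log₁₀(Σ 10^(L_i/10)).
Σ 10^(L/10) = 10^(79.4/10) + 10^(94.9/10) = 3.177e+09.
L_total = 10·log₁₀(3.177e+09) = 95.02 dB.

95.0 dB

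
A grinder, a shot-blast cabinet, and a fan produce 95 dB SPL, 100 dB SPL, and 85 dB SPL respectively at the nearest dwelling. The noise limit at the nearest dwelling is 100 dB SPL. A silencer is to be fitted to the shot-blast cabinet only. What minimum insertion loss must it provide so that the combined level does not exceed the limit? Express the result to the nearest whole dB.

Everything except the shot-blast cabinet sums to 10^(95/10) + 10^(85/10) = 3.479e+09 in linear terms, 95.41 dB SPL.
To meet 100 dB SPL overall, the treated shot-blast cabinet may contribute at most 10^(100/10) − 3.479e+09 = 6.521e+09, i.e. 98.14 dB SPL.
Required insertion loss = 100 − 98.14 = 1.86 dB.

2 dB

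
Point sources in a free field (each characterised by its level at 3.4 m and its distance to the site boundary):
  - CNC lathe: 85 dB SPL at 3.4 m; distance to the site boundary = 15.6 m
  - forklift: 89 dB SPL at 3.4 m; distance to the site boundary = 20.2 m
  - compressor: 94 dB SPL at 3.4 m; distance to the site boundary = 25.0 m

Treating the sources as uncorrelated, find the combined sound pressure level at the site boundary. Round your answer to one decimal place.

First find each source's level at the receiver (point-source: −20·log₁₀(r/r_ref)), then combine on an intensity basis.
CNC lathe: 85 − 20·log₁₀(15.6/3.4) = 85 − 13.23 = 71.77 dB SPL.
forklift: 89 − 20·log₁₀(20.2/3.4) = 89 − 15.48 = 73.52 dB SPL.
compressor: 94 − 20·log₁₀(25.0/3.4) = 94 − 17.33 = 76.67 dB SPL.
Σ 10^(L/10) = 8.398e+07 → L_total = 10·log₁₀(8.398e+07) = 79.24 dB SPL.

79.2 dB SPL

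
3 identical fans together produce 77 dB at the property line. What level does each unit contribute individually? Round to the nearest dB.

72 dB

For N identical incoherent sources L_total = L₁ + 10·log₁₀ N, so L₁ = 77 − 10·log₁₀(3) = 77 − 4.771.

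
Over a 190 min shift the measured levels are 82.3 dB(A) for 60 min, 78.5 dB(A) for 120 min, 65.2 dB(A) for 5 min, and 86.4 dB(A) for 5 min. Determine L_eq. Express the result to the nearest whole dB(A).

80 dB(A)

The energy average is taken in the linear domain: L_eq = 10·log₁₀[(Σ tᵢ·10^(Lᵢ/10))/T], T = 190 min.
Σ tᵢ·10^(Lᵢ/10) = 60·10^(82.3/10) + 120·10^(78.5/10) + 5·10^(65.2/10) + 5·10^(86.4/10) = 2.088e+10.
L_eq = 10·log₁₀(2.088e+10/190) = 80.41 dB(A).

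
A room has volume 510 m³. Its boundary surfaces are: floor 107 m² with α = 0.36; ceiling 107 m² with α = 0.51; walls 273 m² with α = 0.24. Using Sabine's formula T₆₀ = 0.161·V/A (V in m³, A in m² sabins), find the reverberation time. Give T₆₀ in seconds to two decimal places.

0.52 s

Summing Sᵢαᵢ: 107·0.36 + 107·0.51 + 273·0.24 = 158.61 m².
T₆₀ = 0.161·V/A = 0.161·510/158.61 = 0.518 s.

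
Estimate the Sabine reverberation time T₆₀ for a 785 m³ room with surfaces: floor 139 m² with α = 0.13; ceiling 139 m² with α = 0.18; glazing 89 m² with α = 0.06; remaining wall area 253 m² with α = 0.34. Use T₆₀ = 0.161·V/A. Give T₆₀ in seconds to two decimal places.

A = Σ Sᵢαᵢ = 139·0.13 + 139·0.18 + 89·0.06 + 253·0.34 = 134.45 m².
T₆₀ = 0.161 × 785 / 134.45 = 0.940 s.

0.94 s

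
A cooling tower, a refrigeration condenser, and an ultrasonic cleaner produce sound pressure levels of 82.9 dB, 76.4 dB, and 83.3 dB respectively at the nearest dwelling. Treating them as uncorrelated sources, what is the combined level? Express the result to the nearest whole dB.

Incoherent sources combine by intensity addition: L_total = 10·log₁₀(Σ 10^(L_i/10)).
Σ 10^(L/10) = 10^(82.9/10) + 10^(76.4/10) + 10^(83.3/10) = 4.524e+08.
L_total = 10·log₁₀(4.524e+08) = 86.56 dB.

87 dB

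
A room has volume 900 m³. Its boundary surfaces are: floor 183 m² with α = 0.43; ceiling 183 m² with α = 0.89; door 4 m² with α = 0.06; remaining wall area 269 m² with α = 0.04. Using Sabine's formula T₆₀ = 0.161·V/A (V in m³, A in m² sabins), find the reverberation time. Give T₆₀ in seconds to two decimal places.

Total absorption A = 183·0.43 + 183·0.89 + 4·0.06 + 269·0.04 = 252.56 m² sabins.
T₆₀ = 0.161 × 900 / 252.56 = 0.574 s.

0.57 s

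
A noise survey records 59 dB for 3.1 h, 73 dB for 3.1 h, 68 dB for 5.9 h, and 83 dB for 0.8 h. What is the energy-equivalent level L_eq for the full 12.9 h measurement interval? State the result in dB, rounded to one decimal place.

L_eq = 10·log₁₀[(1/T)·Σ tᵢ·10^(Lᵢ/10)] with T = 12.9 h.
Σ tᵢ·10^(Lᵢ/10) = 3.1·10^(59/10) + 3.1·10^(73/10) + 5.9·10^(68/10) + 0.8·10^(83/10) = 2.612e+08.
L_eq = 10·log₁₀(2.612e+08/12.9) = 73.06 dB.

73.1 dB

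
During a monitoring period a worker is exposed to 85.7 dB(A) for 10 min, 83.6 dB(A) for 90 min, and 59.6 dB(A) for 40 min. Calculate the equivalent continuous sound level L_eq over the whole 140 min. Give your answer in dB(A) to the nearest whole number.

82 dB(A)

Weight each interval's intensity by its duration and average over T = 140 min:
Σ tᵢ·10^(Lᵢ/10) = 10·10^(85.7/10) + 90·10^(83.6/10) + 40·10^(59.6/10) = 2.437e+10.
L_eq = 10·log₁₀(2.437e+10/140) = 82.41 dB(A).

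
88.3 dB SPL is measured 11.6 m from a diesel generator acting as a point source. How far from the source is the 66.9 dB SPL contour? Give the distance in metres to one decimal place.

136.3 m

For a point source L₁ − L₂ = 20·log₁₀(r₂/r₁), so r₂ = r₁·10^((L₁−L₂)/20).
r₂ = 11.6·10^((88.3−66.9)/20) = 11.6·10^(21.4/20) = 136.29 m.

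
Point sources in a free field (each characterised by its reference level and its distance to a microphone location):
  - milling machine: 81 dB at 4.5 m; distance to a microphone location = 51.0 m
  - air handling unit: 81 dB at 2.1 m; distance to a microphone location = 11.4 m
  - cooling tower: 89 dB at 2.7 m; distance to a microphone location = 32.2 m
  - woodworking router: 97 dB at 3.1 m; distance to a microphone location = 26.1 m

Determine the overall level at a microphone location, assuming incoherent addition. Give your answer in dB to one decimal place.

Propagate each source to the receiver with L = L_ref − 20·log₁₀(r/r_ref), then add intensities.
milling machine: 81 − 20·log₁₀(51.0/4.5) = 81 − 21.09 = 59.91 dB.
air handling unit: 81 − 20·log₁₀(11.4/2.1) = 81 − 14.69 = 66.31 dB.
cooling tower: 89 − 20·log₁₀(32.2/2.7) = 89 − 21.53 = 67.47 dB.
woodworking router: 97 − 20·log₁₀(26.1/3.1) = 97 − 18.51 = 78.49 dB.
Σ 10^(L/10) = 8.154e+07 → L_total = 10·log₁₀(8.154e+07) = 79.11 dB.

79.1 dB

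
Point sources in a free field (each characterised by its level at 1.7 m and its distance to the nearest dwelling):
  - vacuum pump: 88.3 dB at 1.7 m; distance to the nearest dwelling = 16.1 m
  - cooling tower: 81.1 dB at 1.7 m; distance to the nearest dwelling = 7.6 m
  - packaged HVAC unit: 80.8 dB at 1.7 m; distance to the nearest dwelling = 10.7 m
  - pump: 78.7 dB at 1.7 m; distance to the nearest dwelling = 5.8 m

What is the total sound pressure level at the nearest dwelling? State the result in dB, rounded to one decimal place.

First find each source's level at the receiver (point-source: −20·log₁₀(r/r_ref)), then combine on an intensity basis.
vacuum pump: 88.3 − 20·log₁₀(16.1/1.7) = 88.3 − 19.53 = 68.77 dB.
cooling tower: 81.1 − 20·log₁₀(7.6/1.7) = 81.1 − 13.01 = 68.09 dB.
packaged HVAC unit: 80.8 − 20·log₁₀(10.7/1.7) = 80.8 − 15.98 = 64.82 dB.
pump: 78.7 − 20·log₁₀(5.8/1.7) = 78.7 − 10.66 = 68.04 dB.
Σ 10^(L/10) = 2.339e+07 → L_total = 10·log₁₀(2.339e+07) = 73.69 dB.

73.7 dB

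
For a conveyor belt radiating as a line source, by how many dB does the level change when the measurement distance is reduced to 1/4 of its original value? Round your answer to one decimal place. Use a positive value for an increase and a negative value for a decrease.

A line source loses 3 dB per doubling of distance; generally ΔL = −10·log₁₀(r₂/r₁).
ΔL = −10·log₁₀(0.25) = +6.02 dB.

+6.0 dB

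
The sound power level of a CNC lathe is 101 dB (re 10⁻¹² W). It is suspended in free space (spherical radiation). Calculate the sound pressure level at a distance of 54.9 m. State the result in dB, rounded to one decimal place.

55.2 dB

L_p = L_w − 10·log₁₀(4π·r²) with r = 54.9 m.
4π·r² = 3.788e+04 m², 10·log₁₀ of that is 45.784 dB.
L_p = 101 − 45.784 = 55.22 dB.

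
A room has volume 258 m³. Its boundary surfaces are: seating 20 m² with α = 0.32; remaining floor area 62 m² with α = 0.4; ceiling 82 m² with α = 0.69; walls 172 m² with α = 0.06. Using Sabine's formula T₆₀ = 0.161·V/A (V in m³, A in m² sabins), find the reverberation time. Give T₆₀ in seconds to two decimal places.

0.42 s

Total absorption A = 20·0.32 + 62·0.4 + 82·0.69 + 172·0.06 = 98.10 m² sabins.
T₆₀ = 0.161 × 258 / 98.10 = 0.423 s.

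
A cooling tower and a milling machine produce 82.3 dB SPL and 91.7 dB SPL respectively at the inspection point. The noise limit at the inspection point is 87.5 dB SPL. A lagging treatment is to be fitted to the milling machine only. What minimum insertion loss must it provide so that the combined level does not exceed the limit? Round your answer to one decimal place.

The untreated sources together contribute 10^(82.3/10) = 1.698e+08, i.e. 82.30 dB SPL.
To meet 87.5 dB SPL overall, the treated milling machine may contribute at most 10^(87.5/10) − 1.698e+08 = 3.925e+08, i.e. 85.94 dB SPL.
Required insertion loss = 91.7 − 85.94 = 5.76 dB.

5.8 dB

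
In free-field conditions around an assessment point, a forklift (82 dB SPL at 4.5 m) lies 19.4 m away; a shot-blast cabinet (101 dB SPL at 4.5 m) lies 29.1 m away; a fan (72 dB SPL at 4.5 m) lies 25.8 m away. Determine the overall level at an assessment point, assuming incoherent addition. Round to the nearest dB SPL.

85 dB SPL

First find each source's level at the receiver (point-source: −20·log₁₀(r/r_ref)), then combine on an intensity basis.
forklift: 82 − 20·log₁₀(19.4/4.5) = 82 − 12.69 = 69.31 dB SPL.
shot-blast cabinet: 101 − 20·log₁₀(29.1/4.5) = 101 − 16.21 = 84.79 dB SPL.
fan: 72 − 20·log₁₀(25.8/4.5) = 72 − 15.17 = 56.83 dB SPL.
Σ 10^(L/10) = 3.101e+08 → L_total = 10·log₁₀(3.101e+08) = 84.91 dB SPL.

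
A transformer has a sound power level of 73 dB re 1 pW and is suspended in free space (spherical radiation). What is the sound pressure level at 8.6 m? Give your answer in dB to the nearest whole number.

The power spreads over a sphere of area 4π·r², so L_p = L_w − 10·log₁₀(4π·r²).
4π·r² = 929.4 m², 10·log₁₀ of that is 29.682 dB.
L_p = 73 − 29.682 = 43.32 dB.

43 dB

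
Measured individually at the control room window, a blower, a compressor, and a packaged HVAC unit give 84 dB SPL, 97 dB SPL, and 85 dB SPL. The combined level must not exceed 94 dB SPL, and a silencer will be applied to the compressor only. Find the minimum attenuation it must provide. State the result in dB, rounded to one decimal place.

4.1 dB

The untreated sources together contribute 10^(84/10) + 10^(85/10) = 5.674e+08, i.e. 87.54 dB SPL.
The limit corresponds to 10^(94/10) = 2.512e+09; subtracting the fixed part leaves 1.944e+09 for the compressor, i.e. 92.89 dB SPL.
Required insertion loss = 97 − 92.89 = 4.11 dB.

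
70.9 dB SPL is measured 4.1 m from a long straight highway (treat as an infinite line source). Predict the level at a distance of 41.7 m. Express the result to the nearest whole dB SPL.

Line-source attenuation: ΔL = 10·log₁₀(r₂/r₁) = 10·log₁₀(41.7/4.1) = 10.074 dB.
L₂ = 70.9 − 10·log₁₀(41.7/4.1) = 70.9 − 10.074 = 60.83 dB SPL.

61 dB SPL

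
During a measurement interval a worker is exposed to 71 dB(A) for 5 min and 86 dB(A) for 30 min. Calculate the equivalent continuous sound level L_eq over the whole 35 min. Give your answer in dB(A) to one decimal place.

The energy average is taken in the linear domain: L_eq = 10·log₁₀[(Σ tᵢ·10^(Lᵢ/10))/T], T = 35 min.
Σ tᵢ·10^(Lᵢ/10) = 5·10^(71/10) + 30·10^(86/10) = 1.201e+10.
L_eq = 10·log₁₀(1.201e+10/35) = 85.35 dB(A).

85.4 dB(A)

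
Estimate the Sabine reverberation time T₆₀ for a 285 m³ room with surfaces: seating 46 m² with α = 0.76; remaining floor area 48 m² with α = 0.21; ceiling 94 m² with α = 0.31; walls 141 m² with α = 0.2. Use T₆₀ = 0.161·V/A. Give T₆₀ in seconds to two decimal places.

A = Σ Sᵢαᵢ = 46·0.76 + 48·0.21 + 94·0.31 + 141·0.2 = 102.38 m².
T₆₀ = 0.161·V/A = 0.161·285/102.38 = 0.448 s.

0.45 s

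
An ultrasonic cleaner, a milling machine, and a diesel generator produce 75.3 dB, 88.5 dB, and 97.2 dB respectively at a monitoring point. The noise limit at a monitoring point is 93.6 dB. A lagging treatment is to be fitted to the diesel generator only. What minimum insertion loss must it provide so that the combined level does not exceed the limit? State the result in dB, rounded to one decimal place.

5.3 dB

Everything except the diesel generator sums to 10^(75.3/10) + 10^(88.5/10) = 7.418e+08 in linear terms, 88.70 dB.
The limit corresponds to 10^(93.6/10) = 2.291e+09; subtracting the fixed part leaves 1.549e+09 for the diesel generator, i.e. 91.90 dB.
So the diesel generator must be reduced from 97.2 to 91.90 dB: IL = 5.30 dB.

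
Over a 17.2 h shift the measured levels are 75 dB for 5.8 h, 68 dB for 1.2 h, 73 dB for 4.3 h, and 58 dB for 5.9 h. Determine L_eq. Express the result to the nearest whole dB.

72 dB

Weight each interval's intensity by its duration and average over T = 17.2 h:
Σ tᵢ·10^(Lᵢ/10) = 5.8·10^(75/10) + 1.2·10^(68/10) + 4.3·10^(73/10) + 5.9·10^(58/10) = 2.805e+08.
L_eq = 10·log₁₀(2.805e+08/17.2) = 72.12 dB.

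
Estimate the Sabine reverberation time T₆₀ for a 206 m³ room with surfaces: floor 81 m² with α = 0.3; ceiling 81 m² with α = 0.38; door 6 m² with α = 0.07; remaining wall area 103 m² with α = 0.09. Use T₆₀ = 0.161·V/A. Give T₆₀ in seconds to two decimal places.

0.51 s

A = Σ Sᵢαᵢ = 81·0.3 + 81·0.38 + 6·0.07 + 103·0.09 = 64.77 m².
T₆₀ = 0.161·V/A = 0.161·206/64.77 = 0.512 s.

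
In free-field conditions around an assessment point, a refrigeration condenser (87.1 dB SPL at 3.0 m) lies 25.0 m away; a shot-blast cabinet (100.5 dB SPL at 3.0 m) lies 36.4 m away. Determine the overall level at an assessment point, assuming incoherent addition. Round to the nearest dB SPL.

79 dB SPL

Apply inverse-square spreading to bring every level to the receiver, then sum 10^(L/10).
refrigeration condenser: 87.1 − 20·log₁₀(25.0/3.0) = 87.1 − 18.42 = 68.68 dB SPL.
shot-blast cabinet: 100.5 − 20·log₁₀(36.4/3.0) = 100.5 − 21.68 = 78.82 dB SPL.
Σ 10^(L/10) = 8.360e+07 → L_total = 10·log₁₀(8.360e+07) = 79.22 dB SPL.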